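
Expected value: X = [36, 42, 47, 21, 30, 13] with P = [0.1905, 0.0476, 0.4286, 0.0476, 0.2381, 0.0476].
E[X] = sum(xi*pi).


E[X] = 36*0.1905 + 42*0.0476 + 47*0.4286 + 21*0.0476 + 30*0.2381 + 13*0.0476
= 6.8580 + 1.9992 + 20.1442 + 0.9996 + 7.1430 + 0.6188
= 37.7628

E[X] = 37.7628


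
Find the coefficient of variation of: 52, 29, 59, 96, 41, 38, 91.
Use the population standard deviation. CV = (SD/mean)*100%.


Mean = 58.0000
SD = 24.2015
CV = (24.2015/58.0000)*100 = 41.7268%

CV = 41.7268%


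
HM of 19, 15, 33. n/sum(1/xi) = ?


Sum of reciprocals = 1/19 + 1/15 + 1/33 = 0.149601
HM = 3/0.149601 = 20.0533

HM = 20.0533


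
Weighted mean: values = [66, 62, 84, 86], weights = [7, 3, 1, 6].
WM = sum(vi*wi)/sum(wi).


Numerator = 66*7 + 62*3 + 84*1 + 86*6 = 1248
Denominator = 7 + 3 + 1 + 6 = 17
WM = 1248/17 = 73.4118

WM = 73.4118


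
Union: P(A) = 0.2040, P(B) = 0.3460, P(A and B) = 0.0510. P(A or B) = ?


P(A∪B) = 0.2040 + 0.3460 - 0.0510
= 0.5500 - 0.0510
= 0.4990

P(A∪B) = 0.4990


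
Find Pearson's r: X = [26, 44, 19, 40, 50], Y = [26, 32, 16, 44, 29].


Mean X = 35.8000, Mean Y = 29.4000
SD X = 11.530828, SD Y = 9.068627
Cov = 67.080000
r = 67.080000/(11.530828*9.068627) = 0.6415

r = 0.6415


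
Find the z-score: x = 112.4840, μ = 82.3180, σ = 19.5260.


z = (112.4840 - 82.3180)/19.5260
= 30.1660/19.5260
= 1.5449

z = 1.5449


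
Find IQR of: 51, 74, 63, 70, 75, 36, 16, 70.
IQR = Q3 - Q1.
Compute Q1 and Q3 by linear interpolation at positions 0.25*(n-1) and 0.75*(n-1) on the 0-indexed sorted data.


Sorted: 16, 36, 51, 63, 70, 70, 74, 75
Q1 (25th %ile) = 47.2500
Q3 (75th %ile) = 71.0000
IQR = 71.0000 - 47.2500 = 23.7500

IQR = 23.7500


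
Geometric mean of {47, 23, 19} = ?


Product = 47 × 23 × 19 = 20539
GM = 20539^(1/3) = 27.3859

GM = 27.3859


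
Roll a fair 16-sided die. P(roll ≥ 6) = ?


Favorable outcomes (roll ≥ 6): 11
Total outcomes = 16
P = 11/16 = 0.6875

P = 0.6875


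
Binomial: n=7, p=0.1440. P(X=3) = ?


C(7,3) = 35
p^3 = 0.002986
(1-p)^4 = 0.536902
P = 35 * 0.002986 * 0.536902 = 0.0561

P(X=3) = 0.0561


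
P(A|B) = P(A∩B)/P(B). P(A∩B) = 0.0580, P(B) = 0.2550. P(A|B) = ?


P(A|B) = 0.0580/0.2550 = 0.2275

P(A|B) = 0.2275


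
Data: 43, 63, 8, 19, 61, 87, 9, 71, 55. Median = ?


Sorted: 8, 9, 19, 43, 55, 61, 63, 71, 87
n = 9 (odd)
Middle value = 55

Median = 55


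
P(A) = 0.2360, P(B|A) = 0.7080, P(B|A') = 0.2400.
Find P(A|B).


P(B) = P(B|A)*P(A) + P(B|A')*P(A')
= 0.7080*0.2360 + 0.2400*0.7640
= 0.167088 + 0.183360 = 0.350448
P(A|B) = 0.167088/0.350448 = 0.4768

P(A|B) = 0.4768


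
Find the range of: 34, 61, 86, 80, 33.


Max = 86, Min = 33
Range = 86 - 33 = 53

Range = 53


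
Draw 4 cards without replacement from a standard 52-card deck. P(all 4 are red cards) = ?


P(all red cards) = (26/52) × (25/51) × (24/50) × (23/49)
= 0.0552

P = 0.0552


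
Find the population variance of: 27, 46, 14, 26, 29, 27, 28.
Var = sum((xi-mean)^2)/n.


Mean = 28.1429
Squared deviations: 1.3061, 318.8776, 200.0204, 4.5918, 0.7347, 1.3061, 0.0204
Sum = 526.8571
Variance = 526.8571/7 = 75.2653

Variance = 75.2653


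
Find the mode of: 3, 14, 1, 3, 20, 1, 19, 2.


Frequencies: 1:2, 2:1, 3:2, 14:1, 19:1, 20:1
Max frequency = 2
Mode = 1, 3

Mode = 1, 3


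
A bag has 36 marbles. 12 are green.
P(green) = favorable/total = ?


P = 12/36 = 0.3333

P = 0.3333


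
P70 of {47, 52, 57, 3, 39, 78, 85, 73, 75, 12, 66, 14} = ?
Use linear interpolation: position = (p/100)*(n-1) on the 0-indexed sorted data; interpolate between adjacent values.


Sorted: 3, 12, 14, 39, 47, 52, 57, 66, 73, 75, 78, 85
n = 12
Index = 70/100 * 11 = 7.7000
Lower = data[7] = 66, Upper = data[8] = 73
P70 = 66 + 0.7000*(7) = 70.9000

P70 = 70.9000


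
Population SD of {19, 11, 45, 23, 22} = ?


Mean = 24.0000
Variance = 128.0000
SD = sqrt(128.0000) = 11.3137

SD = 11.3137


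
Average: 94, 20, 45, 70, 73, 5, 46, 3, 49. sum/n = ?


Sum = 94 + 20 + 45 + 70 + 73 + 5 + 46 + 3 + 49 = 405
n = 9
Mean = 405/9 = 45.0000

Mean = 45.0000


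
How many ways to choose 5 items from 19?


C(19,5) = 19!/(5! × 14!)
= 121645100408832000/(120 × 87178291200)
= 11628

C(19,5) = 11628


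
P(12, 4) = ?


P(12,4) = 12!/8!
= 479001600/40320
= 11880

P(12,4) = 11880


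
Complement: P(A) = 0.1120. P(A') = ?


P(not A) = 1 - 0.1120 = 0.8880

P(not A) = 0.8880


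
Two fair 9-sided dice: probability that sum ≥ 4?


Total outcomes = 9×9 = 81
Favorable (sum ≥ 4): 78
P = 78/81 = 0.9630

P = 0.9630


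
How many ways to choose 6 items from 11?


C(11,6) = 11!/(6! × 5!)
= 39916800/(720 × 120)
= 462

C(11,6) = 462


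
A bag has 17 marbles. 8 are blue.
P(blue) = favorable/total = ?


P = 8/17 = 0.4706

P = 0.4706


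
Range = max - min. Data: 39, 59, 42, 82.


Max = 82, Min = 39
Range = 82 - 39 = 43

Range = 43


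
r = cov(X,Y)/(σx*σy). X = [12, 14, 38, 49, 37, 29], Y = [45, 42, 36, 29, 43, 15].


Mean X = 29.8333, Mean Y = 35.0000
SD X = 13.259169, SD Y = 10.408330
Cov = -53.666667
r = -53.666667/(13.259169*10.408330) = -0.3889

r = -0.3889


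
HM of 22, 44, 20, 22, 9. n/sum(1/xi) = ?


Sum of reciprocals = 1/22 + 1/44 + 1/20 + 1/22 + 1/9 = 0.274747
HM = 5/0.274747 = 18.1985

HM = 18.1985


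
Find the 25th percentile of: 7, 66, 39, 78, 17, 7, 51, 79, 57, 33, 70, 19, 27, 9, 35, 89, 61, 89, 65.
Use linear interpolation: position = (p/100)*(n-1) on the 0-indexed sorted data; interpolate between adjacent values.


Sorted: 7, 7, 9, 17, 19, 27, 33, 35, 39, 51, 57, 61, 65, 66, 70, 78, 79, 89, 89
n = 19
Index = 25/100 * 18 = 4.5000
Lower = data[4] = 19, Upper = data[5] = 27
P25 = 19 + 0.5000*(8) = 23.0000

P25 = 23.0000


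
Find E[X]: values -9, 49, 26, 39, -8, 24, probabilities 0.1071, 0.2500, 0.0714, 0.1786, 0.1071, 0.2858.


E[X] = -9*0.1071 + 49*0.2500 + 26*0.0714 + 39*0.1786 - 8*0.1071 + 24*0.2858
= -0.9639 + 12.2500 + 1.8564 + 6.9654 - 0.8568 + 6.8592
= 26.1103

E[X] = 26.1103


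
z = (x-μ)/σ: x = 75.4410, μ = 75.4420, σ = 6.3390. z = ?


z = (75.4410 - 75.4420)/6.3390
= -0.0010/6.3390
= -0.0002

z = -0.0002


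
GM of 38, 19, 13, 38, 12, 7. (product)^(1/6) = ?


Product = 38 × 19 × 13 × 38 × 12 × 7 = 29960112
GM = 29960112^(1/6) = 17.6234

GM = 17.6234


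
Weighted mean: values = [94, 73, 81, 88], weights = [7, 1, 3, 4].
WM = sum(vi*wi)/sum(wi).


Numerator = 94*7 + 73*1 + 81*3 + 88*4 = 1326
Denominator = 7 + 1 + 3 + 4 = 15
WM = 1326/15 = 88.4000

WM = 88.4000


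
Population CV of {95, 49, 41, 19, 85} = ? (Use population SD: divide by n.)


Mean = 57.8000
SD = 28.2446
CV = (28.2446/57.8000)*100 = 48.8662%

CV = 48.8662%


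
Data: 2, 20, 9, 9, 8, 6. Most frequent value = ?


Frequencies: 2:1, 6:1, 8:1, 9:2, 20:1
Max frequency = 2
Mode = 9

Mode = 9


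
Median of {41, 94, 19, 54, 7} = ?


Sorted: 7, 19, 41, 54, 94
n = 5 (odd)
Middle value = 41

Median = 41


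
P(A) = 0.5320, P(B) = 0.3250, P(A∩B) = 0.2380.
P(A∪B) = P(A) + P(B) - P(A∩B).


P(A∪B) = 0.5320 + 0.3250 - 0.2380
= 0.8570 - 0.2380
= 0.6190

P(A∪B) = 0.6190


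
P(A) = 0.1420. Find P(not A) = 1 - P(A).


P(not A) = 1 - 0.1420 = 0.8580

P(not A) = 0.8580


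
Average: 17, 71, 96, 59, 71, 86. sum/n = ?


Sum = 17 + 71 + 96 + 59 + 71 + 86 = 400
n = 6
Mean = 400/6 = 66.6667

Mean = 66.6667


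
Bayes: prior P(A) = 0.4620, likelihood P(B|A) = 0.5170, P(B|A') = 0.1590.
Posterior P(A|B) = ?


P(B) = P(B|A)*P(A) + P(B|A')*P(A')
= 0.5170*0.4620 + 0.1590*0.5380
= 0.238854 + 0.085542 = 0.324396
P(A|B) = 0.238854/0.324396 = 0.7363

P(A|B) = 0.7363


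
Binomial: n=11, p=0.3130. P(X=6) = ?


C(11,6) = 462
p^6 = 0.000940
(1-p)^5 = 0.153033
P = 462 * 0.000940 * 0.153033 = 0.0665

P(X=6) = 0.0665


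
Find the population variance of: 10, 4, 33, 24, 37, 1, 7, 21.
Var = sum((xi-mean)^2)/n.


Mean = 17.1250
Squared deviations: 50.7656, 172.2656, 252.0156, 47.2656, 395.0156, 260.0156, 102.5156, 15.0156
Sum = 1294.8750
Variance = 1294.8750/8 = 161.8594

Variance = 161.8594


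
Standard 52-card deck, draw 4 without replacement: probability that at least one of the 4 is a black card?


P(at least one) = 1 - P(none)
P(none) = (26/52) × (25/51) × (24/50) × (23/49) = 0.055222
P(at least one) = 1 - 0.055222 = 0.9448

P = 0.9448


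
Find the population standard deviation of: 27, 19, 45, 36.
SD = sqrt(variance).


Mean = 31.7500
Variance = 94.6875
SD = sqrt(94.6875) = 9.7308

SD = 9.7308


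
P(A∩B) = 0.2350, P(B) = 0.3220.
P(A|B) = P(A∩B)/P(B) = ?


P(A|B) = 0.2350/0.3220 = 0.7298

P(A|B) = 0.7298


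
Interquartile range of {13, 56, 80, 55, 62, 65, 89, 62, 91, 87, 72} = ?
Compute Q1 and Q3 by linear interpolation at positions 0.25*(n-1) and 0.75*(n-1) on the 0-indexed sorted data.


Sorted: 13, 55, 56, 62, 62, 65, 72, 80, 87, 89, 91
Q1 (25th %ile) = 59.0000
Q3 (75th %ile) = 83.5000
IQR = 83.5000 - 59.0000 = 24.5000

IQR = 24.5000


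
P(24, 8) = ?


P(24,8) = 24!/16!
= 620448401733239439360000/20922789888000
= 29654190720

P(24,8) = 29654190720


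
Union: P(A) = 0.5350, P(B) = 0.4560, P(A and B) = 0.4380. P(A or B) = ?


P(A∪B) = 0.5350 + 0.4560 - 0.4380
= 0.9910 - 0.4380
= 0.5530

P(A∪B) = 0.5530


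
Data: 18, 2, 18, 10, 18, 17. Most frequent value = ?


Frequencies: 2:1, 10:1, 17:1, 18:3
Max frequency = 3
Mode = 18

Mode = 18


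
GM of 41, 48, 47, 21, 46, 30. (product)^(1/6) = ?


Product = 41 × 48 × 47 × 21 × 46 × 30 = 2680534080
GM = 2680534080^(1/6) = 37.2709

GM = 37.2709


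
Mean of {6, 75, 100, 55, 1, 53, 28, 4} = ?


Sum = 6 + 75 + 100 + 55 + 1 + 53 + 28 + 4 = 322
n = 8
Mean = 322/8 = 40.2500

Mean = 40.2500


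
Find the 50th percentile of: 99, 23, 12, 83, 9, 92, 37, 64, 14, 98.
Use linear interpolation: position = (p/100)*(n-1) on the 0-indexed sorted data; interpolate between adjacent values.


Sorted: 9, 12, 14, 23, 37, 64, 83, 92, 98, 99
n = 10
Index = 50/100 * 9 = 4.5000
Lower = data[4] = 37, Upper = data[5] = 64
P50 = 37 + 0.5000*(27) = 50.5000

P50 = 50.5000


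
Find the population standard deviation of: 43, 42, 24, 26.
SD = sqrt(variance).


Mean = 33.7500
Variance = 77.1875
SD = sqrt(77.1875) = 8.7856

SD = 8.7856


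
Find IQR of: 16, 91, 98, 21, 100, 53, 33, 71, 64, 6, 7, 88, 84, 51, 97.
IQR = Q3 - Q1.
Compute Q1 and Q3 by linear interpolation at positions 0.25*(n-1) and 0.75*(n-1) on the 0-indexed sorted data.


Sorted: 6, 7, 16, 21, 33, 51, 53, 64, 71, 84, 88, 91, 97, 98, 100
Q1 (25th %ile) = 27.0000
Q3 (75th %ile) = 89.5000
IQR = 89.5000 - 27.0000 = 62.5000

IQR = 62.5000


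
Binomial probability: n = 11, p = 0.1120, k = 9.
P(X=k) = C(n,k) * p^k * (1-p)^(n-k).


C(11,9) = 55
p^9 = 2.773079e-09
(1-p)^2 = 0.788544
P = 55 * 2.773079e-09 * 0.788544 = 1.2027e-07

P(X=9) = 1.2027e-07


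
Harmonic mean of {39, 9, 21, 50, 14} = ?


Sum of reciprocals = 1/39 + 1/9 + 1/21 + 1/50 + 1/14 = 0.275800
HM = 5/0.275800 = 18.1291

HM = 18.1291


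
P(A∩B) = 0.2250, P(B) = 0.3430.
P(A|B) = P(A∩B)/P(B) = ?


P(A|B) = 0.2250/0.3430 = 0.6560

P(A|B) = 0.6560


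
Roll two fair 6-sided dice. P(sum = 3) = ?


Total outcomes = 6×6 = 36
Favorable (sum = 3): 2
P = 2/36 = 0.0556

P = 0.0556


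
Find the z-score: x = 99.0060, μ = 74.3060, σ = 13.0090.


z = (99.0060 - 74.3060)/13.0090
= 24.7000/13.0090
= 1.8987

z = 1.8987


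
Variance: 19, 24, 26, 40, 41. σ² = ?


Mean = 30.0000
Squared deviations: 121.0000, 36.0000, 16.0000, 100.0000, 121.0000
Sum = 394.0000
Variance = 394.0000/5 = 78.8000

Variance = 78.8000


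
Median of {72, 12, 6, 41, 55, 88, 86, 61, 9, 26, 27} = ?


Sorted: 6, 9, 12, 26, 27, 41, 55, 61, 72, 86, 88
n = 11 (odd)
Middle value = 41

Median = 41


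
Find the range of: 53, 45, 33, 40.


Max = 53, Min = 33
Range = 53 - 33 = 20

Range = 20


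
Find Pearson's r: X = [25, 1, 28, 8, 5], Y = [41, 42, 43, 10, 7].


Mean X = 13.4000, Mean Y = 28.6000
SD X = 10.965400, SD Y = 16.451140
Cov = 93.960000
r = 93.960000/(10.965400*16.451140) = 0.5209

r = 0.5209


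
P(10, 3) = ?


P(10,3) = 10!/7!
= 3628800/5040
= 720

P(10,3) = 720


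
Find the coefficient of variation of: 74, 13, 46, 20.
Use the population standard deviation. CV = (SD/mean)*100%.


Mean = 38.2500
SD = 24.0247
CV = (24.0247/38.2500)*100 = 62.8097%

CV = 62.8097%


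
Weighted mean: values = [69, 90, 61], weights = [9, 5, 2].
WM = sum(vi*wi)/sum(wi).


Numerator = 69*9 + 90*5 + 61*2 = 1193
Denominator = 9 + 5 + 2 = 16
WM = 1193/16 = 74.5625

WM = 74.5625


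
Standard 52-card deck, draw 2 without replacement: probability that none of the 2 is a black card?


P(no black cards) = (26/52) × (25/51)
= 0.2451

P = 0.2451


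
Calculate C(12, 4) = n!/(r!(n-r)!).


C(12,4) = 12!/(4! × 8!)
= 479001600/(24 × 40320)
= 495

C(12,4) = 495


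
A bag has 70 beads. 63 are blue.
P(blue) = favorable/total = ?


P = 63/70 = 0.9000

P = 0.9000


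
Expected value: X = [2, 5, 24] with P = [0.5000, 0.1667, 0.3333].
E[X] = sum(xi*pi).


E[X] = 2*0.5000 + 5*0.1667 + 24*0.3333
= 1.0000 + 0.8335 + 7.9992
= 9.8327

E[X] = 9.8327


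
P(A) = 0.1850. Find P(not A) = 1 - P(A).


P(not A) = 1 - 0.1850 = 0.8150

P(not A) = 0.8150


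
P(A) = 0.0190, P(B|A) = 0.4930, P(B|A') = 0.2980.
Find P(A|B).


P(B) = P(B|A)*P(A) + P(B|A')*P(A')
= 0.4930*0.0190 + 0.2980*0.9810
= 0.009367 + 0.292338 = 0.301705
P(A|B) = 0.009367/0.301705 = 0.0310

P(A|B) = 0.0310


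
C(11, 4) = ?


C(11,4) = 11!/(4! × 7!)
= 39916800/(24 × 5040)
= 330

C(11,4) = 330


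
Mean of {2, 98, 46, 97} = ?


Sum = 2 + 98 + 46 + 97 = 243
n = 4
Mean = 243/4 = 60.7500

Mean = 60.7500


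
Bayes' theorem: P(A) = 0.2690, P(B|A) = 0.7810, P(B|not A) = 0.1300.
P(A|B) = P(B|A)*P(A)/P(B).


P(B) = P(B|A)*P(A) + P(B|A')*P(A')
= 0.7810*0.2690 + 0.1300*0.7310
= 0.210089 + 0.095030 = 0.305119
P(A|B) = 0.210089/0.305119 = 0.6885

P(A|B) = 0.6885


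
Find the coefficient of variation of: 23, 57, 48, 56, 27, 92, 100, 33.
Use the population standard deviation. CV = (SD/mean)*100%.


Mean = 54.5000
SD = 26.7815
CV = (26.7815/54.5000)*100 = 49.1404%

CV = 49.1404%


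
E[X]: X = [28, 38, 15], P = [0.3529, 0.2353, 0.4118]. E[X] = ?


E[X] = 28*0.3529 + 38*0.2353 + 15*0.4118
= 9.8812 + 8.9414 + 6.1770
= 24.9996

E[X] = 24.9996


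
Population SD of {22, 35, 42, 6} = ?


Mean = 26.2500
Variance = 188.1875
SD = sqrt(188.1875) = 13.7181

SD = 13.7181


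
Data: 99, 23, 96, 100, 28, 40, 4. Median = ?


Sorted: 4, 23, 28, 40, 96, 99, 100
n = 7 (odd)
Middle value = 40

Median = 40


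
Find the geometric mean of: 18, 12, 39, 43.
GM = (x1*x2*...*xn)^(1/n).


Product = 18 × 12 × 39 × 43 = 362232
GM = 362232^(1/4) = 24.5328

GM = 24.5328


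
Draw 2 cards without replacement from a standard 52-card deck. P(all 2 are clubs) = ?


P(all clubs) = (13/52) × (12/51)
= 0.0588

P = 0.0588


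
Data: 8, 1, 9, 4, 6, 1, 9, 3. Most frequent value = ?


Frequencies: 1:2, 3:1, 4:1, 6:1, 8:1, 9:2
Max frequency = 2
Mode = 1, 9

Mode = 1, 9


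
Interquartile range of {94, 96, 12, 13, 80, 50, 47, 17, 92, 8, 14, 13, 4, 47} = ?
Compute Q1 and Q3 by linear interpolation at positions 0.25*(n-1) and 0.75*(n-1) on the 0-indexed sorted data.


Sorted: 4, 8, 12, 13, 13, 14, 17, 47, 47, 50, 80, 92, 94, 96
Q1 (25th %ile) = 13.0000
Q3 (75th %ile) = 72.5000
IQR = 72.5000 - 13.0000 = 59.5000

IQR = 59.5000


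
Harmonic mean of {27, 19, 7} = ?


Sum of reciprocals = 1/27 + 1/19 + 1/7 = 0.232526
HM = 3/0.232526 = 12.9018

HM = 12.9018


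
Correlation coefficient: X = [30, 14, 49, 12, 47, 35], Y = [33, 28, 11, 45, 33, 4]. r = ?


Mean X = 31.1667, Mean Y = 25.6667
SD X = 14.415462, SD Y = 13.972195
Cov = -107.944444
r = -107.944444/(14.415462*13.972195) = -0.5359

r = -0.5359


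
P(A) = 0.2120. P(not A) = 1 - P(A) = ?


P(not A) = 1 - 0.2120 = 0.7880

P(not A) = 0.7880


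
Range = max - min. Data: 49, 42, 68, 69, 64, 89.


Max = 89, Min = 42
Range = 89 - 42 = 47

Range = 47


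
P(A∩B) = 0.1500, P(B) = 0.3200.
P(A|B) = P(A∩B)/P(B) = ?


P(A|B) = 0.1500/0.3200 = 0.4688

P(A|B) = 0.4688


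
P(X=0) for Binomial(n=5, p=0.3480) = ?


C(5,0) = 1
p^0 = 1.000000
(1-p)^5 = 0.117825
P = 1 * 1.000000 * 0.117825 = 0.1178

P(X=0) = 0.1178


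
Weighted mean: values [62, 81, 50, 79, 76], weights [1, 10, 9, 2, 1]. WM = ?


Numerator = 62*1 + 81*10 + 50*9 + 79*2 + 76*1 = 1556
Denominator = 1 + 10 + 9 + 2 + 1 = 23
WM = 1556/23 = 67.6522

WM = 67.6522


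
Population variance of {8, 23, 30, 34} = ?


Mean = 23.7500
Squared deviations: 248.0625, 0.5625, 39.0625, 105.0625
Sum = 392.7500
Variance = 392.7500/4 = 98.1875

Variance = 98.1875


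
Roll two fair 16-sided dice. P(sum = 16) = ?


Total outcomes = 16×16 = 256
Favorable (sum = 16): 15
P = 15/256 = 0.0586

P = 0.0586


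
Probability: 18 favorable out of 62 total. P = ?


P = 18/62 = 0.2903

P = 0.2903


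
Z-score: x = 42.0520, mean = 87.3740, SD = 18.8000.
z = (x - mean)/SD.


z = (42.0520 - 87.3740)/18.8000
= -45.3220/18.8000
= -2.4107

z = -2.4107


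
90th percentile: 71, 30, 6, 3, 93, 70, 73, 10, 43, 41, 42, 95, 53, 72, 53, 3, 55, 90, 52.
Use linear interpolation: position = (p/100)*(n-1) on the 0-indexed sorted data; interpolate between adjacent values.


Sorted: 3, 3, 6, 10, 30, 41, 42, 43, 52, 53, 53, 55, 70, 71, 72, 73, 90, 93, 95
n = 19
Index = 90/100 * 18 = 16.2000
Lower = data[16] = 90, Upper = data[17] = 93
P90 = 90 + 0.2000*(3) = 90.6000

P90 = 90.6000


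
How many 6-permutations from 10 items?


P(10,6) = 10!/4!
= 3628800/24
= 151200

P(10,6) = 151200


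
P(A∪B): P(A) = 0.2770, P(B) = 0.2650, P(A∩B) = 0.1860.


P(A∪B) = 0.2770 + 0.2650 - 0.1860
= 0.5420 - 0.1860
= 0.3560

P(A∪B) = 0.3560


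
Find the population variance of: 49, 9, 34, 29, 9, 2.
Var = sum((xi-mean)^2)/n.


Mean = 22.0000
Squared deviations: 729.0000, 169.0000, 144.0000, 49.0000, 169.0000, 400.0000
Sum = 1660.0000
Variance = 1660.0000/6 = 276.6667

Variance = 276.6667


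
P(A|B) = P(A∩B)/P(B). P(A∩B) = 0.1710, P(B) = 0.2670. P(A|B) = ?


P(A|B) = 0.1710/0.2670 = 0.6404

P(A|B) = 0.6404


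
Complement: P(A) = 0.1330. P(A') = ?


P(not A) = 1 - 0.1330 = 0.8670

P(not A) = 0.8670


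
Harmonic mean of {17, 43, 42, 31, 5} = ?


Sum of reciprocals = 1/17 + 1/43 + 1/42 + 1/31 + 1/5 = 0.338147
HM = 5/0.338147 = 14.7865

HM = 14.7865


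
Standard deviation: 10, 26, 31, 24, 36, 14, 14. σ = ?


Mean = 22.1429
Variance = 81.2653
SD = sqrt(81.2653) = 9.0147

SD = 9.0147


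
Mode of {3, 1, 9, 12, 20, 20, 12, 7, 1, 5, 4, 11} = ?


Frequencies: 1:2, 3:1, 4:1, 5:1, 7:1, 9:1, 11:1, 12:2, 20:2
Max frequency = 2
Mode = 1, 12, 20

Mode = 1, 12, 20


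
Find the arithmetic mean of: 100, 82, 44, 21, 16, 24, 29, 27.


Sum = 100 + 82 + 44 + 21 + 16 + 24 + 29 + 27 = 343
n = 8
Mean = 343/8 = 42.8750

Mean = 42.8750


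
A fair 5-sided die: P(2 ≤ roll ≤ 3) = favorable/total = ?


Favorable outcomes (2 ≤ roll ≤ 3): 2
Total outcomes = 5
P = 2/5 = 0.4000

P = 0.4000


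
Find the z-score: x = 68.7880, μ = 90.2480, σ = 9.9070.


z = (68.7880 - 90.2480)/9.9070
= -21.4600/9.9070
= -2.1661

z = -2.1661


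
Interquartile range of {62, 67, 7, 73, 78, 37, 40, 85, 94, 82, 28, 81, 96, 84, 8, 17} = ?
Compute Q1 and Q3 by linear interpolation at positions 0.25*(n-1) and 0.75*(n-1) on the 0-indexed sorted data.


Sorted: 7, 8, 17, 28, 37, 40, 62, 67, 73, 78, 81, 82, 84, 85, 94, 96
Q1 (25th %ile) = 34.7500
Q3 (75th %ile) = 82.5000
IQR = 82.5000 - 34.7500 = 47.7500

IQR = 47.7500


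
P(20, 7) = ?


P(20,7) = 20!/13!
= 2432902008176640000/6227020800
= 390700800

P(20,7) = 390700800


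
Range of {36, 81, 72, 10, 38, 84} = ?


Max = 84, Min = 10
Range = 84 - 10 = 74

Range = 74


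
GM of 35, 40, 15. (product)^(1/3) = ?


Product = 35 × 40 × 15 = 21000
GM = 21000^(1/3) = 27.5892

GM = 27.5892


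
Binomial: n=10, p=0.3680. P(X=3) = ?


C(10,3) = 120
p^3 = 0.049836
(1-p)^7 = 0.040274
P = 120 * 0.049836 * 0.040274 = 0.2408

P(X=3) = 0.2408


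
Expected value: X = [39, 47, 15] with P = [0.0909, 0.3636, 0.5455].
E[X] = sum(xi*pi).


E[X] = 39*0.0909 + 47*0.3636 + 15*0.5455
= 3.5451 + 17.0892 + 8.1825
= 28.8168

E[X] = 28.8168


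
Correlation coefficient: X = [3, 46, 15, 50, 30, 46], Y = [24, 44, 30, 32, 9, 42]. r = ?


Mean X = 31.6667, Mean Y = 30.1667
SD X = 17.556259, SD Y = 11.696391
Cov = 102.722222
r = 102.722222/(17.556259*11.696391) = 0.5002

r = 0.5002


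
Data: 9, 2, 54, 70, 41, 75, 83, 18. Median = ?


Sorted: 2, 9, 18, 41, 54, 70, 75, 83
n = 8 (even)
Middle values: 41 and 54
Median = (41+54)/2 = 47.5000

Median = 47.5000


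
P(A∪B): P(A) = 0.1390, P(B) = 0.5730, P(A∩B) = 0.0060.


P(A∪B) = 0.1390 + 0.5730 - 0.0060
= 0.7120 - 0.0060
= 0.7060

P(A∪B) = 0.7060


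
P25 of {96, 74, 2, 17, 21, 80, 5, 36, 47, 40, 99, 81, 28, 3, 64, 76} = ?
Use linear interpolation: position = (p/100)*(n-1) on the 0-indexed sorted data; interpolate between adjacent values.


Sorted: 2, 3, 5, 17, 21, 28, 36, 40, 47, 64, 74, 76, 80, 81, 96, 99
n = 16
Index = 25/100 * 15 = 3.7500
Lower = data[3] = 17, Upper = data[4] = 21
P25 = 17 + 0.7500*(4) = 20.0000

P25 = 20.0000


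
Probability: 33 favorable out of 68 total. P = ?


P = 33/68 = 0.4853

P = 0.4853


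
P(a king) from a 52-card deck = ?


4 kings in 52 cards
P = 4/52 = 0.0769

P = 0.0769


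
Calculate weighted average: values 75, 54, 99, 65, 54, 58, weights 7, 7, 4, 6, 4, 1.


Numerator = 75*7 + 54*7 + 99*4 + 65*6 + 54*4 + 58*1 = 1963
Denominator = 7 + 7 + 4 + 6 + 4 + 1 = 29
WM = 1963/29 = 67.6897

WM = 67.6897


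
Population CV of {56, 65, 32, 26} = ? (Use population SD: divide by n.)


Mean = 44.7500
SD = 16.2076
CV = (16.2076/44.7500)*100 = 36.2182%

CV = 36.2182%


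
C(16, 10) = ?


C(16,10) = 16!/(10! × 6!)
= 20922789888000/(3628800 × 720)
= 8008

C(16,10) = 8008


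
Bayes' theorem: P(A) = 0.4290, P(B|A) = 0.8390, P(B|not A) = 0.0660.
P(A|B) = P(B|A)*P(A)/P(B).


P(B) = P(B|A)*P(A) + P(B|A')*P(A')
= 0.8390*0.4290 + 0.0660*0.5710
= 0.359931 + 0.037686 = 0.397617
P(A|B) = 0.359931/0.397617 = 0.9052

P(A|B) = 0.9052


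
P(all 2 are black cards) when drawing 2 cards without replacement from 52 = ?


P(all black cards) = (26/52) × (25/51)
= 0.2451

P = 0.2451


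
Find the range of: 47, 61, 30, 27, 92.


Max = 92, Min = 27
Range = 92 - 27 = 65

Range = 65


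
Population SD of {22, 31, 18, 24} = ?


Mean = 23.7500
Variance = 22.1875
SD = sqrt(22.1875) = 4.7104

SD = 4.7104


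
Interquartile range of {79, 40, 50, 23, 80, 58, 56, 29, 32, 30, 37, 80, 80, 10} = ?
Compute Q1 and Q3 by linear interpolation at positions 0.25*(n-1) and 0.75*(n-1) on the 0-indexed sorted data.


Sorted: 10, 23, 29, 30, 32, 37, 40, 50, 56, 58, 79, 80, 80, 80
Q1 (25th %ile) = 30.5000
Q3 (75th %ile) = 73.7500
IQR = 73.7500 - 30.5000 = 43.2500

IQR = 43.2500


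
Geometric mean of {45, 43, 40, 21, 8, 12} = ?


Product = 45 × 43 × 40 × 21 × 8 × 12 = 156038400
GM = 156038400^(1/6) = 23.2027

GM = 23.2027


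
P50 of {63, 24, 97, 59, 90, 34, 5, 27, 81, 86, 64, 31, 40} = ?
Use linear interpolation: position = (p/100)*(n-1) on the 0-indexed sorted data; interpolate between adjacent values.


Sorted: 5, 24, 27, 31, 34, 40, 59, 63, 64, 81, 86, 90, 97
n = 13
Index = 50/100 * 12 = 6.0000
Lower = data[6] = 59, Upper = data[7] = 63
P50 = 59 + 0*(4) = 59.0000

P50 = 59.0000


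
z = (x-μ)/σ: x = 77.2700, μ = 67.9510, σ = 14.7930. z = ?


z = (77.2700 - 67.9510)/14.7930
= 9.3190/14.7930
= 0.6300

z = 0.6300


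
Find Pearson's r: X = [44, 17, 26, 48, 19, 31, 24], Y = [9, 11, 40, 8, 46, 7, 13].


Mean X = 29.8571, Mean Y = 19.1429
SD X = 11.102491, SD Y = 15.282376
Cov = -84.408163
r = -84.408163/(11.102491*15.282376) = -0.4975

r = -0.4975


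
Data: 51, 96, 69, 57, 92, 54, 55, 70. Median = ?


Sorted: 51, 54, 55, 57, 69, 70, 92, 96
n = 8 (even)
Middle values: 57 and 69
Median = (57+69)/2 = 63.0000

Median = 63.0000


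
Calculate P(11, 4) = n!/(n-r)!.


P(11,4) = 11!/7!
= 39916800/5040
= 7920

P(11,4) = 7920


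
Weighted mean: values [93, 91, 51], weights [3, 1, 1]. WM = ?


Numerator = 93*3 + 91*1 + 51*1 = 421
Denominator = 3 + 1 + 1 = 5
WM = 421/5 = 84.2000

WM = 84.2000


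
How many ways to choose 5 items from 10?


C(10,5) = 10!/(5! × 5!)
= 3628800/(120 × 120)
= 252

C(10,5) = 252


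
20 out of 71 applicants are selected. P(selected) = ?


P = 20/71 = 0.2817

P = 0.2817


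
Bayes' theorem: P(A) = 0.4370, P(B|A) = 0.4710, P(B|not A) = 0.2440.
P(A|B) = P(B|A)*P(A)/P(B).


P(B) = P(B|A)*P(A) + P(B|A')*P(A')
= 0.4710*0.4370 + 0.2440*0.5630
= 0.205827 + 0.137372 = 0.343199
P(A|B) = 0.205827/0.343199 = 0.5997

P(A|B) = 0.5997


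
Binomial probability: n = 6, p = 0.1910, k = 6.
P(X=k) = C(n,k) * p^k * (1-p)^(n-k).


C(6,6) = 1
p^6 = 4.855123e-05
(1-p)^0 = 1.000000
P = 1 * 4.855123e-05 * 1.000000 = 4.8551e-05

P(X=6) = 4.8551e-05


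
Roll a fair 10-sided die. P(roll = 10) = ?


Favorable outcomes (roll = 10): 1
Total outcomes = 10
P = 1/10 = 0.1000

P = 0.1000


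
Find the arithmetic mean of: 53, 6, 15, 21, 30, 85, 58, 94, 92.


Sum = 53 + 6 + 15 + 21 + 30 + 85 + 58 + 94 + 92 = 454
n = 9
Mean = 454/9 = 50.4444

Mean = 50.4444


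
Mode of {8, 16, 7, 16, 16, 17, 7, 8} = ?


Frequencies: 7:2, 8:2, 16:3, 17:1
Max frequency = 3
Mode = 16

Mode = 16


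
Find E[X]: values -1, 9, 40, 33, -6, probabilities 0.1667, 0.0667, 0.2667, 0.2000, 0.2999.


E[X] = -1*0.1667 + 9*0.0667 + 40*0.2667 + 33*0.2000 - 6*0.2999
= -0.1667 + 0.6003 + 10.6680 + 6.6000 - 1.7994
= 15.9022

E[X] = 15.9022


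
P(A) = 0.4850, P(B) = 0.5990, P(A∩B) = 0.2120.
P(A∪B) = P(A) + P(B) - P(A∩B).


P(A∪B) = 0.4850 + 0.5990 - 0.2120
= 1.0840 - 0.2120
= 0.8720

P(A∪B) = 0.8720


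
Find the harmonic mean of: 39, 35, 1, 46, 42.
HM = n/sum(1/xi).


Sum of reciprocals = 1/39 + 1/35 + 1/1 + 1/46 + 1/42 = 1.099761
HM = 5/1.099761 = 4.5464

HM = 4.5464


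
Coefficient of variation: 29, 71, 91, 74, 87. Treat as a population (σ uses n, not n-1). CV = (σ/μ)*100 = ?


Mean = 70.4000
SD = 22.0327
CV = (22.0327/70.4000)*100 = 31.2965%

CV = 31.2965%


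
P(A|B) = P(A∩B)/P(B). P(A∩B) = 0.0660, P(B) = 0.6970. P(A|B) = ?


P(A|B) = 0.0660/0.6970 = 0.0947

P(A|B) = 0.0947


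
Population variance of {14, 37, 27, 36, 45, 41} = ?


Mean = 33.3333
Squared deviations: 373.7778, 13.4444, 40.1111, 7.1111, 136.1111, 58.7778
Sum = 629.3333
Variance = 629.3333/6 = 104.8889

Variance = 104.8889


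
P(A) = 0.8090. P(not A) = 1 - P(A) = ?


P(not A) = 1 - 0.8090 = 0.1910

P(not A) = 0.1910


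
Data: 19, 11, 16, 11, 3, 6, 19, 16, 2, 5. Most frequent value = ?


Frequencies: 2:1, 3:1, 5:1, 6:1, 11:2, 16:2, 19:2
Max frequency = 2
Mode = 11, 16, 19

Mode = 11, 16, 19


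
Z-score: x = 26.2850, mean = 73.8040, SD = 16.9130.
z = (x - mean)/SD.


z = (26.2850 - 73.8040)/16.9130
= -47.5190/16.9130
= -2.8096

z = -2.8096


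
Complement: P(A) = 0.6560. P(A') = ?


P(not A) = 1 - 0.6560 = 0.3440

P(not A) = 0.3440


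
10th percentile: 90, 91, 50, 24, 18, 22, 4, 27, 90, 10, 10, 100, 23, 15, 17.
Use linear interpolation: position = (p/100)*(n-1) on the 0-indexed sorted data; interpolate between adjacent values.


Sorted: 4, 10, 10, 15, 17, 18, 22, 23, 24, 27, 50, 90, 90, 91, 100
n = 15
Index = 10/100 * 14 = 1.4000
Lower = data[1] = 10, Upper = data[2] = 10
P10 = 10 + 0.4000*(0) = 10.0000

P10 = 10.0000


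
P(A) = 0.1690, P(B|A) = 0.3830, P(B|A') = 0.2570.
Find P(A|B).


P(B) = P(B|A)*P(A) + P(B|A')*P(A')
= 0.3830*0.1690 + 0.2570*0.8310
= 0.064727 + 0.213567 = 0.278294
P(A|B) = 0.064727/0.278294 = 0.2326

P(A|B) = 0.2326


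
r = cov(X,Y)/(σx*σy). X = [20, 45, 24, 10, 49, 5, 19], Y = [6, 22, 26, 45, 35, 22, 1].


Mean X = 24.5714, Mean Y = 22.4286
SD X = 15.407393, SD Y = 14.191115
Cov = 24.326531
r = 24.326531/(15.407393*14.191115) = 0.1113

r = 0.1113


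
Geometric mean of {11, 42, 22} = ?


Product = 11 × 42 × 22 = 10164
GM = 10164^(1/3) = 21.6615

GM = 21.6615


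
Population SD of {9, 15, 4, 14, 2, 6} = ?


Mean = 8.3333
Variance = 23.5556
SD = sqrt(23.5556) = 4.8534

SD = 4.8534


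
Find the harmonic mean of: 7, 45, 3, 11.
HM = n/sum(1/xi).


Sum of reciprocals = 1/7 + 1/45 + 1/3 + 1/11 = 0.589322
HM = 4/0.589322 = 6.7875

HM = 6.7875


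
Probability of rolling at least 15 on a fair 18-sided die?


Favorable outcomes (roll ≥ 15): 4
Total outcomes = 18
P = 4/18 = 0.2222

P = 0.2222


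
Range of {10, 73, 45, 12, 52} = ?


Max = 73, Min = 10
Range = 73 - 10 = 63

Range = 63


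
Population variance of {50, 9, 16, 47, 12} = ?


Mean = 26.8000
Squared deviations: 538.2400, 316.8400, 116.6400, 408.0400, 219.0400
Sum = 1598.8000
Variance = 1598.8000/5 = 319.7600

Variance = 319.7600


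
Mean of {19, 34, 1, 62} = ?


Sum = 19 + 34 + 1 + 62 = 116
n = 4
Mean = 116/4 = 29.0000

Mean = 29.0000


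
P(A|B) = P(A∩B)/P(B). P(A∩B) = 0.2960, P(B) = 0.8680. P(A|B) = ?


P(A|B) = 0.2960/0.8680 = 0.3410

P(A|B) = 0.3410


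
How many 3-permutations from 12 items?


P(12,3) = 12!/9!
= 479001600/362880
= 1320

P(12,3) = 1320


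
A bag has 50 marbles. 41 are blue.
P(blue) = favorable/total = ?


P = 41/50 = 0.8200

P = 0.8200


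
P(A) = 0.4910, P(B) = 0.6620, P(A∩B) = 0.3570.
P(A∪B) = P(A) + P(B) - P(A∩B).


P(A∪B) = 0.4910 + 0.6620 - 0.3570
= 1.1530 - 0.3570
= 0.7960

P(A∪B) = 0.7960


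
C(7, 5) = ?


C(7,5) = 7!/(5! × 2!)
= 5040/(120 × 2)
= 21

C(7,5) = 21


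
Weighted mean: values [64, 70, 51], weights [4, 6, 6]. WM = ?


Numerator = 64*4 + 70*6 + 51*6 = 982
Denominator = 4 + 6 + 6 = 16
WM = 982/16 = 61.3750

WM = 61.3750


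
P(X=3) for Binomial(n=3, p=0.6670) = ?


C(3,3) = 1
p^3 = 0.296741
(1-p)^0 = 1.000000
P = 1 * 0.296741 * 1.000000 = 0.2967

P(X=3) = 0.2967


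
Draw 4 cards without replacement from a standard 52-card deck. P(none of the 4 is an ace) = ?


P(no aces) = (48/52) × (47/51) × (46/50) × (45/49)
= 0.7187

P = 0.7187


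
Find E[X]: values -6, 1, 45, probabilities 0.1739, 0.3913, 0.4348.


E[X] = -6*0.1739 + 1*0.3913 + 45*0.4348
= -1.0434 + 0.3913 + 19.5660
= 18.9139

E[X] = 18.9139


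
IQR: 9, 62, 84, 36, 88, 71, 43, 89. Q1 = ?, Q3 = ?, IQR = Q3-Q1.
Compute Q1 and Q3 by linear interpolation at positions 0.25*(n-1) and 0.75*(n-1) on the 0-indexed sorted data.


Sorted: 9, 36, 43, 62, 71, 84, 88, 89
Q1 (25th %ile) = 41.2500
Q3 (75th %ile) = 85.0000
IQR = 85.0000 - 41.2500 = 43.7500

IQR = 43.7500


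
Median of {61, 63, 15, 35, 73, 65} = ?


Sorted: 15, 35, 61, 63, 65, 73
n = 6 (even)
Middle values: 61 and 63
Median = (61+63)/2 = 62.0000

Median = 62.0000


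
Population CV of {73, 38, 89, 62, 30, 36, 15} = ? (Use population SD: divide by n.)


Mean = 49.0000
SD = 24.3545
CV = (24.3545/49.0000)*100 = 49.7031%

CV = 49.7031%


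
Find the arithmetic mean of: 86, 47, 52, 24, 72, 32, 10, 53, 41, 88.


Sum = 86 + 47 + 52 + 24 + 72 + 32 + 10 + 53 + 41 + 88 = 505
n = 10
Mean = 505/10 = 50.5000

Mean = 50.5000


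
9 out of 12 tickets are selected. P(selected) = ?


P = 9/12 = 0.7500

P = 0.7500


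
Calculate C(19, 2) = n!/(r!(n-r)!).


C(19,2) = 19!/(2! × 17!)
= 121645100408832000/(2 × 355687428096000)
= 171

C(19,2) = 171


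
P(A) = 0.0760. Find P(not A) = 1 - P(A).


P(not A) = 1 - 0.0760 = 0.9240

P(not A) = 0.9240


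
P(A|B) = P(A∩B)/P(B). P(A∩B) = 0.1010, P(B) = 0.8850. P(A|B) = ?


P(A|B) = 0.1010/0.8850 = 0.1141

P(A|B) = 0.1141


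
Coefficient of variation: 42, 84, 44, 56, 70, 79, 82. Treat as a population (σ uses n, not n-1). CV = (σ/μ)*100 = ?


Mean = 65.2857
SD = 16.5677
CV = (16.5677/65.2857)*100 = 25.3773%

CV = 25.3773%


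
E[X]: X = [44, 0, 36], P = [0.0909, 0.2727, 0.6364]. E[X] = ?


E[X] = 44*0.0909 + 0*0.2727 + 36*0.6364
= 3.9996 + 0 + 22.9104
= 26.9100

E[X] = 26.9100


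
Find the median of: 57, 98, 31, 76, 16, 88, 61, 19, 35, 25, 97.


Sorted: 16, 19, 25, 31, 35, 57, 61, 76, 88, 97, 98
n = 11 (odd)
Middle value = 57

Median = 57


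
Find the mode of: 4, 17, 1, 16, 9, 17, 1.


Frequencies: 1:2, 4:1, 9:1, 16:1, 17:2
Max frequency = 2
Mode = 1, 17

Mode = 1, 17


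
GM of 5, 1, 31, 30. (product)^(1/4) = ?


Product = 5 × 1 × 31 × 30 = 4650
GM = 4650^(1/4) = 8.2578

GM = 8.2578


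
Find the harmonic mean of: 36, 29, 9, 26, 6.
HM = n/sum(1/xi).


Sum of reciprocals = 1/36 + 1/29 + 1/9 + 1/26 + 1/6 = 0.378500
HM = 5/0.378500 = 13.2100

HM = 13.2100


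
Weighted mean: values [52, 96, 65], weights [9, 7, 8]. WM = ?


Numerator = 52*9 + 96*7 + 65*8 = 1660
Denominator = 9 + 7 + 8 = 24
WM = 1660/24 = 69.1667

WM = 69.1667


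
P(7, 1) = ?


P(7,1) = 7!/6!
= 5040/720
= 7

P(7,1) = 7


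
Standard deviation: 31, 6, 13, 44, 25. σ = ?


Mean = 23.8000
Variance = 178.9600
SD = sqrt(178.9600) = 13.3776

SD = 13.3776


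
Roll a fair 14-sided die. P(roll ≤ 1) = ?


Favorable outcomes (roll ≤ 1): 1
Total outcomes = 14
P = 1/14 = 0.0714

P = 0.0714


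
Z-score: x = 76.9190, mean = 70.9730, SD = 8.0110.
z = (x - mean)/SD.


z = (76.9190 - 70.9730)/8.0110
= 5.9460/8.0110
= 0.7422

z = 0.7422


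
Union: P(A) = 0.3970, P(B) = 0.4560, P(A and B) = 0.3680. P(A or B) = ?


P(A∪B) = 0.3970 + 0.4560 - 0.3680
= 0.8530 - 0.3680
= 0.4850

P(A∪B) = 0.4850


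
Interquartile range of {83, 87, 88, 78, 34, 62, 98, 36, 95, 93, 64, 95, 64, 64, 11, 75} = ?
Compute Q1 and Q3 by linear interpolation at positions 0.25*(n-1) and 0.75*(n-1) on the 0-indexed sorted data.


Sorted: 11, 34, 36, 62, 64, 64, 64, 75, 78, 83, 87, 88, 93, 95, 95, 98
Q1 (25th %ile) = 63.5000
Q3 (75th %ile) = 89.2500
IQR = 89.2500 - 63.5000 = 25.7500

IQR = 25.7500


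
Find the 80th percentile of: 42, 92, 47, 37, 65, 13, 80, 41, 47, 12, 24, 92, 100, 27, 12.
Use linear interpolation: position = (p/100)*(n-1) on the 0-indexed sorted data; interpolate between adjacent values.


Sorted: 12, 12, 13, 24, 27, 37, 41, 42, 47, 47, 65, 80, 92, 92, 100
n = 15
Index = 80/100 * 14 = 11.2000
Lower = data[11] = 80, Upper = data[12] = 92
P80 = 80 + 0.2000*(12) = 82.4000

P80 = 82.4000


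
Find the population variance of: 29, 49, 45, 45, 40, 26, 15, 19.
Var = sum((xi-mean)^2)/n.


Mean = 33.5000
Squared deviations: 20.2500, 240.2500, 132.2500, 132.2500, 42.2500, 56.2500, 342.2500, 210.2500
Sum = 1176.0000
Variance = 1176.0000/8 = 147.0000

Variance = 147.0000


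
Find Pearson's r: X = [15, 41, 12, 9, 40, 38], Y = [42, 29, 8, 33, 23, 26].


Mean X = 25.8333, Mean Y = 26.8333
SD X = 13.969212, SD Y = 10.350792
Cov = -6.527778
r = -6.527778/(13.969212*10.350792) = -0.0451

r = -0.0451


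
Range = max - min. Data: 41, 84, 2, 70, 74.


Max = 84, Min = 2
Range = 84 - 2 = 82

Range = 82


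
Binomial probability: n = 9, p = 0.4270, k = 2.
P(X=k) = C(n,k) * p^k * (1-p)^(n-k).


C(9,2) = 36
p^2 = 0.182329
(1-p)^7 = 0.020281
P = 36 * 0.182329 * 0.020281 = 0.1331

P(X=2) = 0.1331


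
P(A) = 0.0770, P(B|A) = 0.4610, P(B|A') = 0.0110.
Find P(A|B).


P(B) = P(B|A)*P(A) + P(B|A')*P(A')
= 0.4610*0.0770 + 0.0110*0.9230
= 0.035497 + 0.010153 = 0.045650
P(A|B) = 0.035497/0.045650 = 0.7776

P(A|B) = 0.7776


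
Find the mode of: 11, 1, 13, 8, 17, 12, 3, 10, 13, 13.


Frequencies: 1:1, 3:1, 8:1, 10:1, 11:1, 12:1, 13:3, 17:1
Max frequency = 3
Mode = 13

Mode = 13


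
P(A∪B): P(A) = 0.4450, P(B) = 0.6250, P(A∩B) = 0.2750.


P(A∪B) = 0.4450 + 0.6250 - 0.2750
= 1.0700 - 0.2750
= 0.7950

P(A∪B) = 0.7950


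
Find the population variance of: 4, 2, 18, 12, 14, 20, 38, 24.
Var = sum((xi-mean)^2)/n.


Mean = 16.5000
Squared deviations: 156.2500, 210.2500, 2.2500, 20.2500, 6.2500, 12.2500, 462.2500, 56.2500
Sum = 926.0000
Variance = 926.0000/8 = 115.7500

Variance = 115.7500


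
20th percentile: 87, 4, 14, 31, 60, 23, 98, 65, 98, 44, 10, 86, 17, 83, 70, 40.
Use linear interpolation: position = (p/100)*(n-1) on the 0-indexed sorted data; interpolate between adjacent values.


Sorted: 4, 10, 14, 17, 23, 31, 40, 44, 60, 65, 70, 83, 86, 87, 98, 98
n = 16
Index = 20/100 * 15 = 3.0000
Lower = data[3] = 17, Upper = data[4] = 23
P20 = 17 + 0*(6) = 17.0000

P20 = 17.0000


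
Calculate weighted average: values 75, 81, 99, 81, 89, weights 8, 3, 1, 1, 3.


Numerator = 75*8 + 81*3 + 99*1 + 81*1 + 89*3 = 1290
Denominator = 8 + 3 + 1 + 1 + 3 = 16
WM = 1290/16 = 80.6250

WM = 80.6250


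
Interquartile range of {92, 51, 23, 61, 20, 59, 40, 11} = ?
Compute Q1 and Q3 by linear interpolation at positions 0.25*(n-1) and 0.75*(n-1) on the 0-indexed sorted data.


Sorted: 11, 20, 23, 40, 51, 59, 61, 92
Q1 (25th %ile) = 22.2500
Q3 (75th %ile) = 59.5000
IQR = 59.5000 - 22.2500 = 37.2500

IQR = 37.2500


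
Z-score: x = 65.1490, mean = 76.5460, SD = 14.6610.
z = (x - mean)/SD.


z = (65.1490 - 76.5460)/14.6610
= -11.3970/14.6610
= -0.7774

z = -0.7774


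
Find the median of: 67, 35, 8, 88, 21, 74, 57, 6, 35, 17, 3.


Sorted: 3, 6, 8, 17, 21, 35, 35, 57, 67, 74, 88
n = 11 (odd)
Middle value = 35

Median = 35


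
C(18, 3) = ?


C(18,3) = 18!/(3! × 15!)
= 6402373705728000/(6 × 1307674368000)
= 816

C(18,3) = 816


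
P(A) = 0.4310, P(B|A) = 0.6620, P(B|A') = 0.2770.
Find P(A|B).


P(B) = P(B|A)*P(A) + P(B|A')*P(A')
= 0.6620*0.4310 + 0.2770*0.5690
= 0.285322 + 0.157613 = 0.442935
P(A|B) = 0.285322/0.442935 = 0.6442

P(A|B) = 0.6442


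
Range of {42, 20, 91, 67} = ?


Max = 91, Min = 20
Range = 91 - 20 = 71

Range = 71


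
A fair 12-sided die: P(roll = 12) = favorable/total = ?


Favorable outcomes (roll = 12): 1
Total outcomes = 12
P = 1/12 = 0.0833

P = 0.0833


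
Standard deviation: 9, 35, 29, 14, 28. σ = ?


Mean = 23.0000
Variance = 96.4000
SD = sqrt(96.4000) = 9.8184

SD = 9.8184


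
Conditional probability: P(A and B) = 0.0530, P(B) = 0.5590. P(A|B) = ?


P(A|B) = 0.0530/0.5590 = 0.0948

P(A|B) = 0.0948


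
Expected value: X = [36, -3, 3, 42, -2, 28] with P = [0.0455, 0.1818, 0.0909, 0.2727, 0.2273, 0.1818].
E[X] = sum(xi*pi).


E[X] = 36*0.0455 - 3*0.1818 + 3*0.0909 + 42*0.2727 - 2*0.2273 + 28*0.1818
= 1.6380 - 0.5454 + 0.2727 + 11.4534 - 0.4546 + 5.0904
= 17.4545

E[X] = 17.4545


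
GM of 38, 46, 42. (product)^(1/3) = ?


Product = 38 × 46 × 42 = 73416
GM = 73416^(1/3) = 41.8726

GM = 41.8726


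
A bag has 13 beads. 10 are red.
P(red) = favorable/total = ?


P = 10/13 = 0.7692

P = 0.7692


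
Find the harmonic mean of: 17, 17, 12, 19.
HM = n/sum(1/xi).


Sum of reciprocals = 1/17 + 1/17 + 1/12 + 1/19 = 0.253612
HM = 4/0.253612 = 15.7721

HM = 15.7721


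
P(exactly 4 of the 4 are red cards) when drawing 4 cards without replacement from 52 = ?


Hypergeometric: P(X=4) = C(26,4)·C(26,0) / C(52,4)
= 14950 × 1 / 270725
= 14950/270725 = 0.0552

P = 0.0552


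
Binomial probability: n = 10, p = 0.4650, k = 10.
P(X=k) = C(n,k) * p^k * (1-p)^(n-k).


C(10,10) = 1
p^10 = 0.000473
(1-p)^0 = 1.000000
P = 1 * 0.000473 * 1.000000 = 0.0005

P(X=10) = 0.0005


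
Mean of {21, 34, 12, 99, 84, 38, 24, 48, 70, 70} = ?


Sum = 21 + 34 + 12 + 99 + 84 + 38 + 24 + 48 + 70 + 70 = 500
n = 10
Mean = 500/10 = 50.0000

Mean = 50.0000
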